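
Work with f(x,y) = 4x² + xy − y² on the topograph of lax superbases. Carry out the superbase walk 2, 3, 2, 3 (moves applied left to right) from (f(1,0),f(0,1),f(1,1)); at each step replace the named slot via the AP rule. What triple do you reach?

start (4,-1,4) = (f(1,0),f(0,1),f(1,1))
replace slot 2: 2·(4+4) − (-1) = 17 → (4,17,4)
replace slot 3: 2·(4+17) − 4 = 38 → (4,17,38)
replace slot 2: 2·(4+38) − 17 = 67 → (4,67,38)
replace slot 3: 2·(4+67) − 38 = 104 → (4,67,104)

4,67,104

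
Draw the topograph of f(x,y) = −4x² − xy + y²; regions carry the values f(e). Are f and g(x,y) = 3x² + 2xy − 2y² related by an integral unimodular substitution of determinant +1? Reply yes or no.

D₁ = 17, D₂ = 28
discriminants differ ⇒ not SL₂(ℤ)-equivalent

no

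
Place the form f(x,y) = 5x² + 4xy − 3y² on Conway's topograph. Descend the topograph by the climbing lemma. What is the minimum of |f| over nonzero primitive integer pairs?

river: ρ → (-3,8,1)
river: ρ → (1,8,-3)
river: ρ → (-3,4,5)
river: ρ → (5,6,-2)
river: ρ → (-2,6,5)
river: ρ → (5,4,-3)
closes: descent 0, river 6
min |a| on river = 1

1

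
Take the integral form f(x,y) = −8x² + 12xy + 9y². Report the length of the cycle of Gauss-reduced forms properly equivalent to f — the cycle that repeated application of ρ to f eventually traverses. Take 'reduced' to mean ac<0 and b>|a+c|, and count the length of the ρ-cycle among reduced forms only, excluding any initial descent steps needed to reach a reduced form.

D = 432, ⌊√D⌋ = 20
river: ρ → (9,6,-11)
river: ρ → (-11,16,4)
river: ρ → (4,16,-11)
river: ρ → (-11,6,9)
river: ρ → (9,12,-8)
river: ρ → (-8,20,1)
river: ρ → (1,20,-8)
river: ρ → (-8,12,9)
ρ-cycle length = 8 (tail of 0 descent steps not counted)

8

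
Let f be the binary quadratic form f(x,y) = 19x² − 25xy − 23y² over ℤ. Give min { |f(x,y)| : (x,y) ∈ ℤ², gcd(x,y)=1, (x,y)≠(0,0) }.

descent: ρ → (-23,25,19)  [lands on river]
river: ρ → (19,13,-29)
river: ρ → (-29,45,3)
river: ρ → (3,45,-29)
river: ρ → (-29,13,19)
river: ρ → (19,25,-23)
river: ρ → (-23,21,21)
river: ρ → (21,21,-23)
closes: descent 1, river 8
min |a| on river = 3

3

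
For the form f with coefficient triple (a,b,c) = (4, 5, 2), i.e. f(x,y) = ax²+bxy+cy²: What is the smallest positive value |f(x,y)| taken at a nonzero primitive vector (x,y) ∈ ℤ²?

translate: b→-3 (≡5 mod 8), so (4,5,2)→(4,-3,1)
flip: (4,-3,1)→(1,3,4)
translate: b→1 (≡3 mod 2), so (1,3,4)→(1,1,2)
reduced (well bottom): (1,1,2) with a≤c, −a<b≤a
well minimum = a = 1

1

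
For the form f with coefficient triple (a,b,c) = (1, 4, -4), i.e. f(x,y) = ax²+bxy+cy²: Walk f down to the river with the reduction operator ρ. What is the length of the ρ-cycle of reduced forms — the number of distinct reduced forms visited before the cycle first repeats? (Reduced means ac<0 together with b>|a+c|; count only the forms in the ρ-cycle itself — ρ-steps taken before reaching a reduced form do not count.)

D = 32, ⌊√D⌋ = 5
river: ρ → (-4,4,1)
river: ρ → (1,4,-4)
ρ-cycle length = 2 (tail of 0 descent steps not counted)

2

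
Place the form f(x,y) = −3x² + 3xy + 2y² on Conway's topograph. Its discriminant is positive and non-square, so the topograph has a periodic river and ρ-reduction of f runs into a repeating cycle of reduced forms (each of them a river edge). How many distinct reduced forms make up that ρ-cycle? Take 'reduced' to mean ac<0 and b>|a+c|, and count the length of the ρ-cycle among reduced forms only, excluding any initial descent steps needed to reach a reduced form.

D = 33, ⌊√D⌋ = 5
river: ρ → (2,5,-1)
river: ρ → (-1,5,2)
river: ρ → (2,3,-3)
river: ρ → (-3,3,2)
ρ-cycle length = 4 (tail of 0 descent steps not counted)

4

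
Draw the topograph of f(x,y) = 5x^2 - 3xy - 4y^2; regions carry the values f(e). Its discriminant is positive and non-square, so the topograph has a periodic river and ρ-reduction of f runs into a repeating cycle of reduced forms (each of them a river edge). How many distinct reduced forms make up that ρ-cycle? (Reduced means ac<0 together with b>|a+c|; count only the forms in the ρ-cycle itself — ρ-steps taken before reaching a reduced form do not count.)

D = 89, ⌊√D⌋ = 9
descent: ρ → (-4,3,5)  [lands on river]
river: ρ → (5,7,-2)
river: ρ → (-2,9,1)
river: ρ → (1,9,-2)
river: ρ → (-2,7,5)
river: ρ → (5,3,-4)
river: ρ → (-4,5,4)
river: ρ → (4,3,-5)
river: ρ → (-5,7,2)
river: ρ → (2,9,-1)
river: ρ → (-1,9,2)
river: ρ → (2,7,-5)
river: ρ → (-5,3,4)
river: ρ → (4,5,-4)
ρ-cycle length = 14 (tail of 1 descent step not counted)

14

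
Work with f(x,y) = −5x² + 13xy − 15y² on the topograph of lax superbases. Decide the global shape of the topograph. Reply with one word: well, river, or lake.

D = b²−4ac = 13² − 4·(-5)·(-15) = -131
D < 0 ⇒ definite ⇒ every region one sign ⇒ single well

well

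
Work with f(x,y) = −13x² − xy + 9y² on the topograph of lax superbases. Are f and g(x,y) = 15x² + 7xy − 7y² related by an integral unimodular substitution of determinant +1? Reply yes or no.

D₁ = 469, D₂ = 469
river cycle of f (length 4): (9, 19, -3), (-3, 17, 15), (15, 13, -5), (-5, 17, 9)
river cycle of g (length 2): (-7, 21, 1), (1, 21, -7)
cycles differ ⇒ inequivalent

no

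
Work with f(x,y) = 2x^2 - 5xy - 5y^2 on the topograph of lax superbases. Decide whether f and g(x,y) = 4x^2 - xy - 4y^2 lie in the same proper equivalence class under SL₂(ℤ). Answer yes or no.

D₁ = 65, D₂ = 65
river cycle of f (length 6): (-5, 5, 2), (2, 7, -2), (-2, 5, 5), (5, 5, -2), (-2, 7, 2), (2, 5, -5)
river cycle of g (length 6): (-4, 1, 4), (4, 7, -1), (-1, 7, 4), (4, 1, -4), (-4, 7, 1), (1, 7, -4)
cycles differ ⇒ inequivalent

no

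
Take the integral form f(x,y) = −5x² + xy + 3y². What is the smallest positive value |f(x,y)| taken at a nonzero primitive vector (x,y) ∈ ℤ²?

descent: ρ → (3,5,-3)  [lands on river]
river: ρ → (-3,7,1)
river: ρ → (1,7,-3)
river: ρ → (-3,5,3)
river: ρ → (3,7,-1)
river: ρ → (-1,7,3)
closes: descent 1, river 6
min |a| on river = 1

1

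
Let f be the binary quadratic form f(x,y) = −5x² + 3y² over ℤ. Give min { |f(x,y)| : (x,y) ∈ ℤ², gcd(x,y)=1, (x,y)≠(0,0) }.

descent: ρ → (3,6,-2)  [lands on river]
river: ρ → (-2,6,3)
closes: descent 1, river 2
min |a| on river = 2

2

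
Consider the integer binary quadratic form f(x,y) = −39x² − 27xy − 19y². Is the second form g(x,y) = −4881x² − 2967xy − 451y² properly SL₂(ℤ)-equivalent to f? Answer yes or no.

D₁ = -2235, D₂ = -2235
f is negative-definite; reduce −f:
−f: flip: (39,27,19)→(19,-27,39)
−f: translate: b→11 (≡-27 mod 38), so (19,-27,39)→(19,11,31)
−f: reduced (well bottom): (19,11,31) with a≤c, −a<b≤a
flip sign back: reduced form of f is (-19,-11,-31)
g is negative-definite; reduce −g:
−g: flip: (4881,2967,451)→(451,-2967,4881)
−g: translate: b→-261 (≡-2967 mod 902), so (451,-2967,4881)→(451,-261,39)
−g: flip: (451,-261,39)→(39,261,451)
−g: translate: b→27 (≡261 mod 78), so (39,261,451)→(39,27,19)
−g: flip: (39,27,19)→(19,-27,39)
−g: translate: b→11 (≡-27 mod 38), so (19,-27,39)→(19,11,31)
−g: reduced (well bottom): (19,11,31) with a≤c, −a<b≤a
flip sign back: reduced form of g is (-19,-11,-31)
reduced forms (-19, -11, -31) vs (-19, -11, -31) ⇒ equivalent

yes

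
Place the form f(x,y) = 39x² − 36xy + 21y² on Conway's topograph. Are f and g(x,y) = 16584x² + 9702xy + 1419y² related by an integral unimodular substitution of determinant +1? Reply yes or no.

D₁ = -1980, D₂ = -1980
f: flip: (39,-36,21)→(21,36,39)
f: translate: b→-6 (≡36 mod 42), so (21,36,39)→(21,-6,24)
f: reduced (well bottom): (21,-6,24) with a≤c, −a<b≤a
g: flip: (16584,9702,1419)→(1419,-9702,16584)
g: translate: b→-1188 (≡-9702 mod 2838), so (1419,-9702,16584)→(1419,-1188,249)
g: flip: (1419,-1188,249)→(249,1188,1419)
g: translate: b→192 (≡1188 mod 498), so (249,1188,1419)→(249,192,39)
g: flip: (249,192,39)→(39,-192,249)
g: translate: b→-36 (≡-192 mod 78), so (39,-192,249)→(39,-36,21)
g: flip: (39,-36,21)→(21,36,39)
g: translate: b→-6 (≡36 mod 42), so (21,36,39)→(21,-6,24)
g: reduced (well bottom): (21,-6,24) with a≤c, −a<b≤a
reduced forms (21, -6, 24) vs (21, -6, 24) ⇒ equivalent

yes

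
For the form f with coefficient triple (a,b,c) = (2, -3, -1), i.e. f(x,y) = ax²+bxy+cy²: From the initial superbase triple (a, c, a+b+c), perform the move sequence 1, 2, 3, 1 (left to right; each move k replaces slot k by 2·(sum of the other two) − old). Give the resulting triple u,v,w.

start (2,-1,-2) = (f(1,0),f(0,1),f(1,1))
replace slot 1: 2·((-1)+(-2)) − 2 = -8 → (-8,-1,-2)
replace slot 2: 2·((-8)+(-2)) − (-1) = -19 → (-8,-19,-2)
replace slot 3: 2·((-8)+(-19)) − (-2) = -52 → (-8,-19,-52)
replace slot 1: 2·((-19)+(-52)) − (-8) = -134 → (-134,-19,-52)

-134,-19,-52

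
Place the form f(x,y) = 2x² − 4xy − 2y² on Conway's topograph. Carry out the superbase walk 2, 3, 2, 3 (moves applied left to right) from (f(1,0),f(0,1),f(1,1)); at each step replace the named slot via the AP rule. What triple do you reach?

start (2,-2,-4) = (f(1,0),f(0,1),f(1,1))
replace slot 2: 2·(2+(-4)) − (-2) = -2 → (2,-2,-4)
replace slot 3: 2·(2+(-2)) − (-4) = 4 → (2,-2,4)
replace slot 2: 2·(2+4) − (-2) = 14 → (2,14,4)
replace slot 3: 2·(2+14) − 4 = 28 → (2,14,28)

2,14,28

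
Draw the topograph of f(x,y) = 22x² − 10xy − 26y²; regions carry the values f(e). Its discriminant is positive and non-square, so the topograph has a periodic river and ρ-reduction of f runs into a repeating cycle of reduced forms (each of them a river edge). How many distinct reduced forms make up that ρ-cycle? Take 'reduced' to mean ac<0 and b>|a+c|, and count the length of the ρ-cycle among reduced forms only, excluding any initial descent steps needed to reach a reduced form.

D = 2388, ⌊√D⌋ = 48
descent: ρ → (-26,10,22)  [lands on river]
river: ρ → (22,34,-14)
river: ρ → (-14,22,34)
river: ρ → (34,46,-2)
river: ρ → (-2,46,34)
river: ρ → (34,22,-14)
river: ρ → (-14,34,22)
river: ρ → (22,10,-26)
river: ρ → (-26,42,6)
river: ρ → (6,42,-26)
ρ-cycle length = 10 (tail of 1 descent step not counted)

10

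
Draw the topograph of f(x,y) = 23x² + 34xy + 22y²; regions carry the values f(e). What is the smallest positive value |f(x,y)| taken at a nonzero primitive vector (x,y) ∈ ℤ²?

translate: b→-12 (≡34 mod 46), so (23,34,22)→(23,-12,11)
flip: (23,-12,11)→(11,12,23)
translate: b→-10 (≡12 mod 22), so (11,12,23)→(11,-10,22)
reduced (well bottom): (11,-10,22) with a≤c, −a<b≤a
well minimum = a = 11

11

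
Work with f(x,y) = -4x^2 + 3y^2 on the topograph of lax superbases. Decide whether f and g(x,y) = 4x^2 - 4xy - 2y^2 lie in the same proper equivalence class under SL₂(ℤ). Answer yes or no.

D₁ = 48, D₂ = 48
river cycle of f (length 2): (3, 6, -1), (-1, 6, 3)
river cycle of g (length 2): (-2, 4, 4), (4, 4, -2)
cycles differ ⇒ inequivalent

no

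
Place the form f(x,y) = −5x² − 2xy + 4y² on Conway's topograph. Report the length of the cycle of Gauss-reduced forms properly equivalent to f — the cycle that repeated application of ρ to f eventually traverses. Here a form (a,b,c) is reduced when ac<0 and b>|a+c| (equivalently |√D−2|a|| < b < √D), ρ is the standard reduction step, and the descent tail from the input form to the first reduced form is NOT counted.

D = 84, ⌊√D⌋ = 9
descent: ρ → (4,2,-5)  [lands on river]
river: ρ → (-5,8,1)
river: ρ → (1,8,-5)
river: ρ → (-5,2,4)
river: ρ → (4,6,-3)
river: ρ → (-3,6,4)
ρ-cycle length = 6 (tail of 1 descent step not counted)

6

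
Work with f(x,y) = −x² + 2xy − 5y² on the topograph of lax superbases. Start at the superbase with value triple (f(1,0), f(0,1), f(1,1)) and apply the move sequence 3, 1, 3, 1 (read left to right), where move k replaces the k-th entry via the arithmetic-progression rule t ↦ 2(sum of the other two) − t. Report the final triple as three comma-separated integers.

start (-1,-5,-4) = (f(1,0),f(0,1),f(1,1))
replace slot 3: 2·((-1)+(-5)) − (-4) = -8 → (-1,-5,-8)
replace slot 1: 2·((-5)+(-8)) − (-1) = -25 → (-25,-5,-8)
replace slot 3: 2·((-25)+(-5)) − (-8) = -52 → (-25,-5,-52)
replace slot 1: 2·((-5)+(-52)) − (-25) = -89 → (-89,-5,-52)

-89,-5,-52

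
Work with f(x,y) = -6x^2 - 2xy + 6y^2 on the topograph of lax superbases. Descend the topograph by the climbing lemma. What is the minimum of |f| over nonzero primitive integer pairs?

descent: ρ → (6,2,-6)  [lands on river]
river: ρ → (-6,10,2)
river: ρ → (2,10,-6)
river: ρ → (-6,2,6)
river: ρ → (6,10,-2)
river: ρ → (-2,10,6)
closes: descent 1, river 6
min |a| on river = 2

2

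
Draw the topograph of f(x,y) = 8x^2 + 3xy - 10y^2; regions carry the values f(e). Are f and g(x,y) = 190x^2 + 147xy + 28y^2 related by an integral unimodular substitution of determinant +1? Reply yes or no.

D₁ = 329, D₂ = 329
river cycle of f (length 16): (-10, 17, 1), (1, 17, -10), (-10, 3, 8), (8, 13, -5), (-5, 17, 2), (2, 15, -13), (-13, 11, 4), (4, 13, -10), (-10, 7, 7), (7, 7, -10), … (6 more)
river cycle of g (length 16): (1, 17, -10), (-10, 3, 8), (8, 13, -5), (-5, 17, 2), (2, 15, -13), (-13, 11, 4), (4, 13, -10), (-10, 7, 7), (7, 7, -10), (-10, 13, 4), … (6 more)
cycles coincide ⇒ equivalent

yes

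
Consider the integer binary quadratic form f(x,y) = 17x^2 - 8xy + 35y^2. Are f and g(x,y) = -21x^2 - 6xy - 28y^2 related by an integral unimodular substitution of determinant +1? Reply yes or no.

D₁ = -2316, D₂ = -2316
f: reduced (well bottom): (17,-8,35) with a≤c, −a<b≤a
g is negative-definite; reduce −g:
−g: reduced (well bottom): (21,6,28) with a≤c, −a<b≤a
flip sign back: reduced form of g is (-21,-6,-28)
reduced forms (17, -8, 35) vs (-21, -6, -28) ⇒ inequivalent

no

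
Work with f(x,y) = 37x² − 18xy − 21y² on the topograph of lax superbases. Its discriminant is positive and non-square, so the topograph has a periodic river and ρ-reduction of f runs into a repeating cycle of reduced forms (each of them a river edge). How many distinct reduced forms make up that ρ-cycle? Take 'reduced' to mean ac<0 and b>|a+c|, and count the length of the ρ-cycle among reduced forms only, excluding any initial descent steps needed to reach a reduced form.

D = 3432, ⌊√D⌋ = 58
descent: ρ → (-21,18,37)  [lands on river]
river: ρ → (37,56,-2)
river: ρ → (-2,56,37)
river: ρ → (37,18,-21)
river: ρ → (-21,24,34)
river: ρ → (34,44,-11)
river: ρ → (-11,44,34)
river: ρ → (34,24,-21)
ρ-cycle length = 8 (tail of 1 descent step not counted)

8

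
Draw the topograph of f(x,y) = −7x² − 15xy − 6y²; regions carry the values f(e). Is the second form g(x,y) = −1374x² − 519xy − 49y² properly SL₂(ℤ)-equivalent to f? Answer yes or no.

D₁ = 57, D₂ = 57
river cycle of f (length 6): (2, 5, -4), (-4, 3, 3), (3, 3, -4), (-4, 5, 2), (2, 7, -1), (-1, 7, 2)
river cycle of g (length 6): (-4, 3, 3), (3, 3, -4), (-4, 5, 2), (2, 7, -1), (-1, 7, 2), (2, 5, -4)
cycles coincide ⇒ equivalent

yes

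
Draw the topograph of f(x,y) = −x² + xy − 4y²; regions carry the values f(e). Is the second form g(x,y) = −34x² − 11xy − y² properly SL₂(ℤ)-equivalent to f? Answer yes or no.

D₁ = -15, D₂ = -15
f is negative-definite; reduce −f:
−f: translate: b→1 (≡-1 mod 2), so (1,-1,4)→(1,1,4)
−f: reduced (well bottom): (1,1,4) with a≤c, −a<b≤a
flip sign back: reduced form of f is (-1,-1,-4)
g is negative-definite; reduce −g:
−g: flip: (34,11,1)→(1,-11,34)
−g: translate: b→1 (≡-11 mod 2), so (1,-11,34)→(1,1,4)
−g: reduced (well bottom): (1,1,4) with a≤c, −a<b≤a
flip sign back: reduced form of g is (-1,-1,-4)
reduced forms (-1, -1, -4) vs (-1, -1, -4) ⇒ equivalent

yes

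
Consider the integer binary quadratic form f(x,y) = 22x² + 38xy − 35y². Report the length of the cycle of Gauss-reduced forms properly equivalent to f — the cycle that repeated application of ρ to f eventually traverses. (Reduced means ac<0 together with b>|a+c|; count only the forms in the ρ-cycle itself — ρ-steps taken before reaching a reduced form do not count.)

D = 4524, ⌊√D⌋ = 67
river: ρ → (-35,32,25)
river: ρ → (25,18,-42)
river: ρ → (-42,66,1)
river: ρ → (1,66,-42)
river: ρ → (-42,18,25)
river: ρ → (25,32,-35)
river: ρ → (-35,38,22)
river: ρ → (22,50,-23)
river: ρ → (-23,42,30)
river: ρ → (30,18,-35)
river: ρ → (-35,52,13)
river: ρ → (13,52,-35)
river: ρ → (-35,18,30)
river: ρ → (30,42,-23)
river: ρ → (-23,50,22)
river: ρ → (22,38,-35)
ρ-cycle length = 16 (tail of 0 descent steps not counted)

16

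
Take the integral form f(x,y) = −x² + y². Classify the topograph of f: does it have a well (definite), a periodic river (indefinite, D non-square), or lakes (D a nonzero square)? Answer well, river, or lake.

D = b²−4ac = 0² − 4·(-1)·1 = 4
D = 2² is a perfect square ⇒ form factors over ℤ ⇒ lakes

lake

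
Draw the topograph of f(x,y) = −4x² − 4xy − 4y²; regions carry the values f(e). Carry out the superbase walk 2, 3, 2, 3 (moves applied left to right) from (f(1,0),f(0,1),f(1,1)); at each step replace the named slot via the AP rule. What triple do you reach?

start (-4,-4,-12) = (f(1,0),f(0,1),f(1,1))
replace slot 2: 2·((-4)+(-12)) − (-4) = -28 → (-4,-28,-12)
replace slot 3: 2·((-4)+(-28)) − (-12) = -52 → (-4,-28,-52)
replace slot 2: 2·((-4)+(-52)) − (-28) = -84 → (-4,-84,-52)
replace slot 3: 2·((-4)+(-84)) − (-52) = -124 → (-4,-84,-124)

-4,-84,-124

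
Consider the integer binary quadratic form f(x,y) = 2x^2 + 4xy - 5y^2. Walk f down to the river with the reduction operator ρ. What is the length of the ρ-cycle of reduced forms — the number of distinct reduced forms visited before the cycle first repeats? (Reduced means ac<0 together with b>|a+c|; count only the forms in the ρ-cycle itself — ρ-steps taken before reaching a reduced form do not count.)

D = 56, ⌊√D⌋ = 7
river: ρ → (-5,6,1)
river: ρ → (1,6,-5)
river: ρ → (-5,4,2)
river: ρ → (2,4,-5)
ρ-cycle length = 4 (tail of 0 descent steps not counted)

4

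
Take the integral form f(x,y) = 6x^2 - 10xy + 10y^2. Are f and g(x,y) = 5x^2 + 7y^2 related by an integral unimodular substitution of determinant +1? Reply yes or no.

D₁ = -140, D₂ = -140
f: translate: b→2 (≡-10 mod 12), so (6,-10,10)→(6,2,6)
f: reduced (well bottom): (6,2,6) with a≤c, −a<b≤a
g: reduced (well bottom): (5,0,7) with a≤c, −a<b≤a
reduced forms (6, 2, 6) vs (5, 0, 7) ⇒ inequivalent

no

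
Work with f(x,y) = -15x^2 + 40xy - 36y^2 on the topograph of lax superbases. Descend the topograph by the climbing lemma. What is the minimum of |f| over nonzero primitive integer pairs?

translate: b→-10 (≡-40 mod 30), so (15,-40,36)→(15,-10,11)
flip: (15,-10,11)→(11,10,15)
reduced (well bottom): (11,10,15) with a≤c, −a<b≤a
well minimum |f| = |-11| = 11 (negative-definite)

11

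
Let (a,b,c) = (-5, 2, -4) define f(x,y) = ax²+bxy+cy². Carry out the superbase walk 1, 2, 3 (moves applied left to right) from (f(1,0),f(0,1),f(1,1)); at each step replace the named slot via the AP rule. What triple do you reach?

start (-5,-4,-7) = (f(1,0),f(0,1),f(1,1))
replace slot 1: 2·((-4)+(-7)) − (-5) = -17 → (-17,-4,-7)
replace slot 2: 2·((-17)+(-7)) − (-4) = -44 → (-17,-44,-7)
replace slot 3: 2·((-17)+(-44)) − (-7) = -115 → (-17,-44,-115)

-17,-44,-115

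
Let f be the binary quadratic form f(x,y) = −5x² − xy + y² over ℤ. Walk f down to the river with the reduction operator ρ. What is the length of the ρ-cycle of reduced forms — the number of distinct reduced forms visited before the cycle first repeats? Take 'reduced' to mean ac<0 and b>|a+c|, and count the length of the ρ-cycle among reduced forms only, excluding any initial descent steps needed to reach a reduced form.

D = 21, ⌊√D⌋ = 4
descent: ρ → (1,3,-3)  [lands on river]
river: ρ → (-3,3,1)
ρ-cycle length = 2 (tail of 1 descent step not counted)

2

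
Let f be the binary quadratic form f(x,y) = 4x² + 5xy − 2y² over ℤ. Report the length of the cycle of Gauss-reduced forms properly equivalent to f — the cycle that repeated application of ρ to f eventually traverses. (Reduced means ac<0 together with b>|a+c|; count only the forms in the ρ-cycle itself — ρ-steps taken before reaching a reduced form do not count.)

D = 57, ⌊√D⌋ = 7
river: ρ → (-2,7,1)
river: ρ → (1,7,-2)
river: ρ → (-2,5,4)
river: ρ → (4,3,-3)
river: ρ → (-3,3,4)
river: ρ → (4,5,-2)
ρ-cycle length = 6 (tail of 0 descent steps not counted)

6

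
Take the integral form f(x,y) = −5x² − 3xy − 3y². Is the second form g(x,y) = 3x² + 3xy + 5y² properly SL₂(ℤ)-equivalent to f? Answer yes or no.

D₁ = -51, D₂ = -51
f is negative-definite; reduce −f:
−f: flip: (5,3,3)→(3,-3,5)
−f: translate: b→3 (≡-3 mod 6), so (3,-3,5)→(3,3,5)
−f: reduced (well bottom): (3,3,5) with a≤c, −a<b≤a
flip sign back: reduced form of f is (-3,-3,-5)
g: reduced (well bottom): (3,3,5) with a≤c, −a<b≤a
reduced forms (-3, -3, -5) vs (3, 3, 5) ⇒ inequivalent

no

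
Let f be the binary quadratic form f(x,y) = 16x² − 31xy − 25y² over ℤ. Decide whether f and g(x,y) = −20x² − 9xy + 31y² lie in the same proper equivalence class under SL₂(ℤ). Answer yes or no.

D₁ = 2561, D₂ = 2561
river cycle of f (length 42): (-25, 31, 16), (16, 33, -23), (-23, 13, 26), (26, 39, -10), (-10, 41, 22), (22, 47, -4), (-4, 49, 10), (10, 31, -40), (-40, 49, 1), (1, 49, -40), … (32 more)
river cycle of g (length 30): (-20, 31, 20), (20, 49, -2), (-2, 47, 44), (44, 41, -5), (-5, 49, 8), (8, 47, -11), (-11, 41, 20), (20, 39, -13), (-13, 39, 20), (20, 41, -11), … (20 more)
cycles differ ⇒ inequivalent

no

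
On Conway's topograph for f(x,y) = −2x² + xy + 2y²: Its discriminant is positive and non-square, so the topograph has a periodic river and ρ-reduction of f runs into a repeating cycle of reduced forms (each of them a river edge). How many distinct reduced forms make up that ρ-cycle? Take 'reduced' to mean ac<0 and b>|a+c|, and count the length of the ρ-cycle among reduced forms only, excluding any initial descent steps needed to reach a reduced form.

D = 17, ⌊√D⌋ = 4
river: ρ → (2,3,-1)
river: ρ → (-1,3,2)
river: ρ → (2,1,-2)
river: ρ → (-2,3,1)
river: ρ → (1,3,-2)
river: ρ → (-2,1,2)
ρ-cycle length = 6 (tail of 0 descent steps not counted)

6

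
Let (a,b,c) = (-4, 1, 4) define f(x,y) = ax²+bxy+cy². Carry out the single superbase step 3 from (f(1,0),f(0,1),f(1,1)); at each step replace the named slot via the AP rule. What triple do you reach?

start (-4,4,1) = (f(1,0),f(0,1),f(1,1))
replace slot 3: 2·((-4)+4) − 1 = -1 → (-4,4,-1)

-4,4,-1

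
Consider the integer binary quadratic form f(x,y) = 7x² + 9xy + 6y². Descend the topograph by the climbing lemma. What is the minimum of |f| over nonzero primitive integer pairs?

translate: b→-5 (≡9 mod 14), so (7,9,6)→(7,-5,4)
flip: (7,-5,4)→(4,5,7)
translate: b→-3 (≡5 mod 8), so (4,5,7)→(4,-3,6)
reduced (well bottom): (4,-3,6) with a≤c, −a<b≤a
well minimum = a = 4

4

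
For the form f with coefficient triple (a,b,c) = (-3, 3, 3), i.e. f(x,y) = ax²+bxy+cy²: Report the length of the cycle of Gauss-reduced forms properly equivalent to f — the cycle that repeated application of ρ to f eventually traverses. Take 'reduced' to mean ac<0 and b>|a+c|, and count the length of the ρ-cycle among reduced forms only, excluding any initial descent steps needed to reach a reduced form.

D = 45, ⌊√D⌋ = 6
river: ρ → (3,3,-3)
river: ρ → (-3,3,3)
ρ-cycle length = 2 (tail of 0 descent steps not counted)

2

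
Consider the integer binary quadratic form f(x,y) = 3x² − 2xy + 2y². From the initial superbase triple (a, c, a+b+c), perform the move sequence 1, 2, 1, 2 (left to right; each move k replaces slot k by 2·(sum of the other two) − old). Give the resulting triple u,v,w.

start (3,2,3) = (f(1,0),f(0,1),f(1,1))
replace slot 1: 2·(2+3) − 3 = 7 → (7,2,3)
replace slot 2: 2·(7+3) − 2 = 18 → (7,18,3)
replace slot 1: 2·(18+3) − 7 = 35 → (35,18,3)
replace slot 2: 2·(35+3) − 18 = 58 → (35,58,3)

35,58,3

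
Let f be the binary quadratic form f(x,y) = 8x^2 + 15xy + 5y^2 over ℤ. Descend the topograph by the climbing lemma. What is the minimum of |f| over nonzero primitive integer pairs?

descent: ρ → (5,5,-2)  [lands on river]
river: ρ → (-2,7,2)
river: ρ → (2,5,-5)
river: ρ → (-5,5,2)
river: ρ → (2,7,-2)
river: ρ → (-2,5,5)
closes: descent 1, river 6
min |a| on river = 2

2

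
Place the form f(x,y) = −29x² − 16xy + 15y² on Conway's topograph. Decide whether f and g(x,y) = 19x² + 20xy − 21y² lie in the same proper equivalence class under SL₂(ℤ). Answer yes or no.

D₁ = 1996, D₂ = 1996
river cycle of f (length 6): (15, 16, -29), (-29, 42, 2), (2, 42, -29), (-29, 16, 15), (15, 44, -1), (-1, 44, 15)
river cycle of g (length 12): (-21, 22, 18), (18, 14, -25), (-25, 36, 7), (7, 34, -30), (-30, 26, 11), (11, 40, -9), (-9, 32, 27), (27, 22, -14), (-14, 34, 15), (15, 26, -22), … (2 more)
cycles differ ⇒ inequivalent

no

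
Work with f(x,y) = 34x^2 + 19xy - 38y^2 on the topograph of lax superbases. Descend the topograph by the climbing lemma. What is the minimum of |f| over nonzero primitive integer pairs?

river: ρ → (-38,57,15)
river: ρ → (15,63,-26)
river: ρ → (-26,41,37)
river: ρ → (37,33,-30)
river: ρ → (-30,27,40)
river: ρ → (40,53,-17)
river: ρ → (-17,49,46)
river: ρ → (46,43,-20)
river: ρ → (-20,37,52)
river: ρ → (52,67,-5)
river: ρ → (-5,73,10)
river: ρ → (10,67,-26)
river: ρ → (-26,37,40)
river: ρ → (40,43,-23)
river: ρ → (-23,49,34)
river: ρ → (34,19,-38)
closes: descent 0, river 16
min |a| on river = 5

5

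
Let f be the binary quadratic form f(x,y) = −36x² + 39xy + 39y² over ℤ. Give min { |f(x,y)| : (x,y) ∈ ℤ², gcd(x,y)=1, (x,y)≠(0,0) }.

river: ρ → (39,39,-36)
river: ρ → (-36,33,42)
river: ρ → (42,51,-27)
river: ρ → (-27,57,36)
river: ρ → (36,15,-48)
river: ρ → (-48,81,3)
river: ρ → (3,81,-48)
river: ρ → (-48,15,36)
river: ρ → (36,57,-27)
river: ρ → (-27,51,42)
river: ρ → (42,33,-36)
river: ρ → (-36,39,39)
closes: descent 0, river 12
min |a| on river = 3

3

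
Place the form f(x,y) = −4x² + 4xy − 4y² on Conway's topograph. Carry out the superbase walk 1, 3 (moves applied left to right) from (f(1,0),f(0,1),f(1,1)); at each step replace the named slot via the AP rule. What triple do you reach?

start (-4,-4,-4) = (f(1,0),f(0,1),f(1,1))
replace slot 1: 2·((-4)+(-4)) − (-4) = -12 → (-12,-4,-4)
replace slot 3: 2·((-12)+(-4)) − (-4) = -28 → (-12,-4,-28)

-12,-4,-28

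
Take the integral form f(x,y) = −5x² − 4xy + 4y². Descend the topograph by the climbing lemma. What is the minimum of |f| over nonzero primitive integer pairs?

descent: ρ → (4,4,-5)  [lands on river]
river: ρ → (-5,6,3)
river: ρ → (3,6,-5)
river: ρ → (-5,4,4)
closes: descent 1, river 4
min |a| on river = 3

3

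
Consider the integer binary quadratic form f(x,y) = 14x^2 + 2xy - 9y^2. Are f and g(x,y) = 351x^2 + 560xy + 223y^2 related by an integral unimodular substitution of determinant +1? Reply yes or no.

D₁ = 508, D₂ = 508
river cycle of f (length 12): (-9, 16, 7), (7, 12, -13), (-13, 14, 6), (6, 22, -1), (-1, 22, 6), (6, 14, -13), (-13, 12, 7), (7, 16, -9), (-9, 20, 3), (3, 22, -2), … (2 more)
river cycle of g (length 12): (-9, 16, 7), (7, 12, -13), (-13, 14, 6), (6, 22, -1), (-1, 22, 6), (6, 14, -13), (-13, 12, 7), (7, 16, -9), (-9, 20, 3), (3, 22, -2), … (2 more)
cycles coincide ⇒ equivalent

yes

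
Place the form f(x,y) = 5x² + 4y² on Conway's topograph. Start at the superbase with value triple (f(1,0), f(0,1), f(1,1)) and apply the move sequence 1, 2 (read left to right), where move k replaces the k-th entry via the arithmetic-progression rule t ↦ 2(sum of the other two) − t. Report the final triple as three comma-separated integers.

start (5,4,9) = (f(1,0),f(0,1),f(1,1))
replace slot 1: 2·(4+9) − 5 = 21 → (21,4,9)
replace slot 2: 2·(21+9) − 4 = 56 → (21,56,9)

21,56,9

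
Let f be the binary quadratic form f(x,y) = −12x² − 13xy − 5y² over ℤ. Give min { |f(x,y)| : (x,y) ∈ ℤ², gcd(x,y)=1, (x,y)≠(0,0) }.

translate: b→-11 (≡13 mod 24), so (12,13,5)→(12,-11,4)
flip: (12,-11,4)→(4,11,12)
translate: b→3 (≡11 mod 8), so (4,11,12)→(4,3,5)
reduced (well bottom): (4,3,5) with a≤c, −a<b≤a
well minimum |f| = |-4| = 4 (negative-definite)

4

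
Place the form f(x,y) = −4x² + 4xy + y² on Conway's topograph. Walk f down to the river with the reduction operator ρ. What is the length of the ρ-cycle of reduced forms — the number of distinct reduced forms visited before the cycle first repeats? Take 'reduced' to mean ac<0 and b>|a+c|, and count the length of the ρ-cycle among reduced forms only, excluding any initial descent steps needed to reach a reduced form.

D = 32, ⌊√D⌋ = 5
river: ρ → (1,4,-4)
river: ρ → (-4,4,1)
ρ-cycle length = 2 (tail of 0 descent steps not counted)

2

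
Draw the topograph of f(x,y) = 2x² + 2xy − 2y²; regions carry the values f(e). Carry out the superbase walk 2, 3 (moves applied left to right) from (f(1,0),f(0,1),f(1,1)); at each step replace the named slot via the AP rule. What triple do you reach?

start (2,-2,2) = (f(1,0),f(0,1),f(1,1))
replace slot 2: 2·(2+2) − (-2) = 10 → (2,10,2)
replace slot 3: 2·(2+10) − 2 = 22 → (2,10,22)

2,10,22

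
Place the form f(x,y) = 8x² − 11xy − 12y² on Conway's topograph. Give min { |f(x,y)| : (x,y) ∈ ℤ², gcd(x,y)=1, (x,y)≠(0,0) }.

descent: ρ → (-12,11,8)  [lands on river]
river: ρ → (8,21,-2)
river: ρ → (-2,19,18)
river: ρ → (18,17,-3)
river: ρ → (-3,19,12)
river: ρ → (12,5,-10)
river: ρ → (-10,15,7)
river: ρ → (7,13,-12)
closes: descent 1, river 8
min |a| on river = 2

2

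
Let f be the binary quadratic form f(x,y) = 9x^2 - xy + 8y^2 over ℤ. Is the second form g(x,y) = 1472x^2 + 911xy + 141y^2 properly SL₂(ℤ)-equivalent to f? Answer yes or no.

D₁ = -287, D₂ = -287
f: flip: (9,-1,8)→(8,1,9)
f: reduced (well bottom): (8,1,9) with a≤c, −a<b≤a
g: flip: (1472,911,141)→(141,-911,1472)
g: translate: b→-65 (≡-911 mod 282), so (141,-911,1472)→(141,-65,8)
g: flip: (141,-65,8)→(8,65,141)
g: translate: b→1 (≡65 mod 16), so (8,65,141)→(8,1,9)
g: reduced (well bottom): (8,1,9) with a≤c, −a<b≤a
reduced forms (8, 1, 9) vs (8, 1, 9) ⇒ equivalent

yes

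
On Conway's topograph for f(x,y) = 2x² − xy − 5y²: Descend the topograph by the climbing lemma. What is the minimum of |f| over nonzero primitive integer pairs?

descent: ρ → (-5,1,2)
descent: ρ → (2,3,-4)  [lands on river]
river: ρ → (-4,5,1)
river: ρ → (1,5,-4)
river: ρ → (-4,3,2)
river: ρ → (2,5,-2)
river: ρ → (-2,3,4)
river: ρ → (4,5,-1)
river: ρ → (-1,5,4)
river: ρ → (4,3,-2)
river: ρ → (-2,5,2)
closes: descent 2, river 10
min |a| on river = 1

1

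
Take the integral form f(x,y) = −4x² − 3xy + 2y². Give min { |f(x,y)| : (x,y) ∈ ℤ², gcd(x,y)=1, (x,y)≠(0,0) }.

descent: ρ → (2,3,-4)  [lands on river]
river: ρ → (-4,5,1)
river: ρ → (1,5,-4)
river: ρ → (-4,3,2)
river: ρ → (2,5,-2)
river: ρ → (-2,3,4)
river: ρ → (4,5,-1)
river: ρ → (-1,5,4)
river: ρ → (4,3,-2)
river: ρ → (-2,5,2)
closes: descent 1, river 10
min |a| on river = 1

1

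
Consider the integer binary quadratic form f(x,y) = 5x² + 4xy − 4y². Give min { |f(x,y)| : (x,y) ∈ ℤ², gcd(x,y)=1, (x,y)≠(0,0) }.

river: ρ → (-4,4,5)
river: ρ → (5,6,-3)
river: ρ → (-3,6,5)
river: ρ → (5,4,-4)
closes: descent 0, river 4
min |a| on river = 3

3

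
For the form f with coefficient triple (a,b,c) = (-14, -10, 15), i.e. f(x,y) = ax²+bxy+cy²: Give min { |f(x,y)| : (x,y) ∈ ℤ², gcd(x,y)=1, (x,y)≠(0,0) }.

descent: ρ → (15,10,-14)  [lands on river]
river: ρ → (-14,18,11)
river: ρ → (11,26,-6)
river: ρ → (-6,22,19)
river: ρ → (19,16,-9)
river: ρ → (-9,20,15)
closes: descent 1, river 6
min |a| on river = 6

6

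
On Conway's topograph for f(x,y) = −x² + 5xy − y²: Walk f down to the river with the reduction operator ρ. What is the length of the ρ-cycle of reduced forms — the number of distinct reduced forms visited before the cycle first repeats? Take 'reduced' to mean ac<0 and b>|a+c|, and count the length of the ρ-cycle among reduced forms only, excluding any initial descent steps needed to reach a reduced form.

D = 21, ⌊√D⌋ = 4
descent: ρ → (-1,3,3)  [lands on river]
river: ρ → (3,3,-1)
ρ-cycle length = 2 (tail of 1 descent step not counted)

2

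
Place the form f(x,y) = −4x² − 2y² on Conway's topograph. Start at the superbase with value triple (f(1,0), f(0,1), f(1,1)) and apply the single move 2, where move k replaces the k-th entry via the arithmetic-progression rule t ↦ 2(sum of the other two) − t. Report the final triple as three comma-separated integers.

start (-4,-2,-6) = (f(1,0),f(0,1),f(1,1))
replace slot 2: 2·((-4)+(-6)) − (-2) = -18 → (-4,-18,-6)

-4,-18,-6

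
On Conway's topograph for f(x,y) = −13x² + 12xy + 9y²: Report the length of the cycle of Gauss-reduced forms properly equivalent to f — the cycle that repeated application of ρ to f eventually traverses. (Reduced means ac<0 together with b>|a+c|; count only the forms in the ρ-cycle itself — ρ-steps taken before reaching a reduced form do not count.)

D = 612, ⌊√D⌋ = 24
river: ρ → (9,24,-1)
river: ρ → (-1,24,9)
river: ρ → (9,12,-13)
river: ρ → (-13,14,8)
river: ρ → (8,18,-9)
river: ρ → (-9,18,8)
river: ρ → (8,14,-13)
river: ρ → (-13,12,9)
ρ-cycle length = 8 (tail of 0 descent steps not counted)

8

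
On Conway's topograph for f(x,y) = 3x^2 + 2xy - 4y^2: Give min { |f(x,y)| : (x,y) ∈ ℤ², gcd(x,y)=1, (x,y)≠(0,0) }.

river: ρ → (-4,6,1)
river: ρ → (1,6,-4)
river: ρ → (-4,2,3)
river: ρ → (3,4,-3)
river: ρ → (-3,2,4)
river: ρ → (4,6,-1)
river: ρ → (-1,6,4)
river: ρ → (4,2,-3)
river: ρ → (-3,4,3)
river: ρ → (3,2,-4)
closes: descent 0, river 10
min |a| on river = 1

1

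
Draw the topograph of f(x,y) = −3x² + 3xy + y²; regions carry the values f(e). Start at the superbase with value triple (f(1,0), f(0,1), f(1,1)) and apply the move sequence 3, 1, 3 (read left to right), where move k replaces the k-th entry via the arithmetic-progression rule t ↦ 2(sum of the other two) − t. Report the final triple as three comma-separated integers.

start (-3,1,1) = (f(1,0),f(0,1),f(1,1))
replace slot 3: 2·((-3)+1) − 1 = -5 → (-3,1,-5)
replace slot 1: 2·(1+(-5)) − (-3) = -5 → (-5,1,-5)
replace slot 3: 2·((-5)+1) − (-5) = -3 → (-5,1,-3)

-5,1,-3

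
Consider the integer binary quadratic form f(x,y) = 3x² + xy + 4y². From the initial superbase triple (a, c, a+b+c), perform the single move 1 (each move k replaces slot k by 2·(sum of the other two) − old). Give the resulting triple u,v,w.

start (3,4,8) = (f(1,0),f(0,1),f(1,1))
replace slot 1: 2·(4+8) − 3 = 21 → (21,4,8)

21,4,8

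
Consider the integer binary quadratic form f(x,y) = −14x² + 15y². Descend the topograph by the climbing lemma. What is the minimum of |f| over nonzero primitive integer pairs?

descent: ρ → (15,0,-14)
descent: ρ → (-14,28,1)  [lands on river]
river: ρ → (1,28,-14)
closes: descent 2, river 2
min |a| on river = 1

1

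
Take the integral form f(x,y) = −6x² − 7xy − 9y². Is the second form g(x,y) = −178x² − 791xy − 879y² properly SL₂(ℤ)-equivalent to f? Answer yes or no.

D₁ = -167, D₂ = -167
f is negative-definite; reduce −f:
−f: translate: b→-5 (≡7 mod 12), so (6,7,9)→(6,-5,8)
−f: reduced (well bottom): (6,-5,8) with a≤c, −a<b≤a
flip sign back: reduced form of f is (-6,5,-8)
g is negative-definite; reduce −g:
−g: translate: b→79 (≡791 mod 356), so (178,791,879)→(178,79,9)
−g: flip: (178,79,9)→(9,-79,178)
−g: translate: b→-7 (≡-79 mod 18), so (9,-79,178)→(9,-7,6)
−g: flip: (9,-7,6)→(6,7,9)
−g: translate: b→-5 (≡7 mod 12), so (6,7,9)→(6,-5,8)
−g: reduced (well bottom): (6,-5,8) with a≤c, −a<b≤a
flip sign back: reduced form of g is (-6,5,-8)
reduced forms (-6, 5, -8) vs (-6, 5, -8) ⇒ equivalent

yes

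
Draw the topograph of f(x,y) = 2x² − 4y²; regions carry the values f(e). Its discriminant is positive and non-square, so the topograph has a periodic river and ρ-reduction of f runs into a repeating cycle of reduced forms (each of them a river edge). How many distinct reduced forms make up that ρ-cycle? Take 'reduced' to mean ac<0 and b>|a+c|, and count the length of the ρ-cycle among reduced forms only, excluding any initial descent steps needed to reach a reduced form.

D = 32, ⌊√D⌋ = 5
descent: ρ → (-4,0,2)
descent: ρ → (2,4,-2)  [lands on river]
river: ρ → (-2,4,2)
ρ-cycle length = 2 (tail of 2 descent steps not counted)

2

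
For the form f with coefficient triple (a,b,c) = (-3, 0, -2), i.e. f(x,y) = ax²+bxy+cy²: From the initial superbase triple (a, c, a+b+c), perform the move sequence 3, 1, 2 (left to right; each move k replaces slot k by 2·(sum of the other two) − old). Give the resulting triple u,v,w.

start (-3,-2,-5) = (f(1,0),f(0,1),f(1,1))
replace slot 3: 2·((-3)+(-2)) − (-5) = -5 → (-3,-2,-5)
replace slot 1: 2·((-2)+(-5)) − (-3) = -11 → (-11,-2,-5)
replace slot 2: 2·((-11)+(-5)) − (-2) = -30 → (-11,-30,-5)

-11,-30,-5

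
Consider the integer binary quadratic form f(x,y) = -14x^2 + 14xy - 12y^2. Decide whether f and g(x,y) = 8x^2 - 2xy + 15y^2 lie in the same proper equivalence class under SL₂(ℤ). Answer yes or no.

D₁ = -476, D₂ = -476
f is negative-definite; reduce −f:
−f: translate: b→14 (≡-14 mod 28), so (14,-14,12)→(14,14,12)
−f: flip: (14,14,12)→(12,-14,14)
−f: translate: b→10 (≡-14 mod 24), so (12,-14,14)→(12,10,12)
−f: reduced (well bottom): (12,10,12) with a≤c, −a<b≤a
flip sign back: reduced form of f is (-12,-10,-12)
g: reduced (well bottom): (8,-2,15) with a≤c, −a<b≤a
reduced forms (-12, -10, -12) vs (8, -2, 15) ⇒ inequivalent

no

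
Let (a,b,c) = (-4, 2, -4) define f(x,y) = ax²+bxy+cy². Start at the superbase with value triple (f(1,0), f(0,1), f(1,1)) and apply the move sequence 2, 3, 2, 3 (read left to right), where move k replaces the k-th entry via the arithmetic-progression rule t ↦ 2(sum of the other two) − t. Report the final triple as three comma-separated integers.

start (-4,-4,-6) = (f(1,0),f(0,1),f(1,1))
replace slot 2: 2·((-4)+(-6)) − (-4) = -16 → (-4,-16,-6)
replace slot 3: 2·((-4)+(-16)) − (-6) = -34 → (-4,-16,-34)
replace slot 2: 2·((-4)+(-34)) − (-16) = -60 → (-4,-60,-34)
replace slot 3: 2·((-4)+(-60)) − (-34) = -94 → (-4,-60,-94)

-4,-60,-94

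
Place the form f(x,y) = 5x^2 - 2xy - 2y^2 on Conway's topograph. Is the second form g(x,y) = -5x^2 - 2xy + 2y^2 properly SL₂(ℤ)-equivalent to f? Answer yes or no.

D₁ = 44, D₂ = 44
river cycle of f (length 2): (-2, 6, 1), (1, 6, -2)
river cycle of g (length 2): (2, 6, -1), (-1, 6, 2)
cycles differ ⇒ inequivalent

no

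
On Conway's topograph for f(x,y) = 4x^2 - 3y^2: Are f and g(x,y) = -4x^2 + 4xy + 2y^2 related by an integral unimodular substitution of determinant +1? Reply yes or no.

D₁ = 48, D₂ = 48
river cycle of f (length 2): (-3, 6, 1), (1, 6, -3)
river cycle of g (length 2): (2, 4, -4), (-4, 4, 2)
cycles differ ⇒ inequivalent

no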